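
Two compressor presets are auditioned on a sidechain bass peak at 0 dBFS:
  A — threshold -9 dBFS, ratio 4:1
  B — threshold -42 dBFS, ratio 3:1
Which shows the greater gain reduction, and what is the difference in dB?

B, by 21.25 dB

A: 9 dB over, compressed to 2.25 dB over, so 6.75 dB of GR.
B: 42 dB over, compressed to 14 dB over, so 28 dB of GR.
B reduces 21.25 dB more.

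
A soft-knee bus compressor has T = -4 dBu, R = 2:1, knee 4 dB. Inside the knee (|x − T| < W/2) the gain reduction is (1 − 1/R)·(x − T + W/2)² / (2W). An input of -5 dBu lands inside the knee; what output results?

x − T + W/2 = -5 − (-4) + 2 = 1.
GR = (1 − 1/2) × 1² / 8 = 0.5 × 1 / 8 = 0.0625 dB.
Output = -5 − 0.0625 = -5.0625 dBu.

-5.0625 dBu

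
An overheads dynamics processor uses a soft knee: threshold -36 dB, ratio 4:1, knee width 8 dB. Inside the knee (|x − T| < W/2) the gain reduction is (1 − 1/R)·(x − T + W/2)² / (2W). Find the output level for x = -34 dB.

x − T + W/2 = -34 − (-36) + 4 = 6.
GR = (1 − 1/4) × 6² / 16 = 0.75 × 36 / 16 = 1.6875 dB.
Output = -34 − 1.6875 = -35.6875 dB.

-35.6875 dB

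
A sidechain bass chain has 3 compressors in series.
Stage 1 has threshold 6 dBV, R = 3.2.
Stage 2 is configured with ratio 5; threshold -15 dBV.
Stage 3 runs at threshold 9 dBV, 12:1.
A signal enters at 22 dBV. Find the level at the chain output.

-9.8 dBV

Stage 1: 16 dB above 6 dBV, reduced 3.2:1 to 5 dB above → 11 dBV.
Stage 2: overshoot 26 dB → 26/5 = 5.2 dB → -9.8 dBV.
Stage 3: -9.8 dBV is at or below the 9 dBV threshold — no compression; output -9.8 dBV.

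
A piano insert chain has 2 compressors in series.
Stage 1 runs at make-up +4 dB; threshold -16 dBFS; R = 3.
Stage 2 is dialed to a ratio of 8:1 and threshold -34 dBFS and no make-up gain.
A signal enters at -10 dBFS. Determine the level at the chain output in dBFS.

-31 dBFS

Stage 1: overshoot 6 dB → 6/3 = 2 dB → -14 dBFS; +4 dB make-up → -10 dBFS.
Stage 2: overshoot 24 dB → 24/8 = 3 dB → -31 dBFS.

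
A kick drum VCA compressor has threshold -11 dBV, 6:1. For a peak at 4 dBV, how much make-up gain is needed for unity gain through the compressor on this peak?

12.5 dB

The peak compresses to -11 + 15/6 = -8.5 dBV.
To reach 4 dBV requires 4 − (-8.5) = 12.5 dB of make-up.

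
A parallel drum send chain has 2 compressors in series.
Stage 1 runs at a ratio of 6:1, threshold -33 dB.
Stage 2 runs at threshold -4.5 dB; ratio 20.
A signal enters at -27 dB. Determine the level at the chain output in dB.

Stage 1: 6 dB above -33 dB, reduced 6:1 to 1 dB above → -32 dB.
Stage 2: below threshold (-32 ≤ -4.5); passes unchanged; output -32 dB.

-32 dB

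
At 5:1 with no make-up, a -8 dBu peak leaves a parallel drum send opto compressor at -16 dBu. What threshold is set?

Gain reduction = -8 − (-16) = 8 dB; output overshoot = GR / (R − 1) = 8 / 4 = 2 dB.
Threshold = output − output overshoot = -16 − 2 = -18 dBu.

-18 dBu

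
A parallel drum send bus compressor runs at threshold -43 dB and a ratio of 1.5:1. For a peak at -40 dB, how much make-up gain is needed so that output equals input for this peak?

Overshoot 3 dB → 3/1.5 = 2 dB after compression, so the compressed level is -43 + 2 = -41 dB.
Make-up = target − compressed = -40 − (-41) = 1 dB.

1 dB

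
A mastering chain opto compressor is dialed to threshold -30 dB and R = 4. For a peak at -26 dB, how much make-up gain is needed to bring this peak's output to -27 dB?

2 dB

Overshoot 4 dB → 4/4 = 1 dB after compression, so the compressed level is -30 + 1 = -29 dB.
Make-up = target − compressed = -27 − (-29) = 2 dB.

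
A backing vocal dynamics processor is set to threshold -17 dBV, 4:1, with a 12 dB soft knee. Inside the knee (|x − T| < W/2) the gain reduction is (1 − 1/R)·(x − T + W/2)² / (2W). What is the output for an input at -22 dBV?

-22.03125 dBV

x − T + W/2 = -22 − (-17) + 6 = 1.
GR = (1 − 1/4) × 1² / 24 = 0.75 × 1 / 24 = 0.03125 dB.
Output = -22 − 0.03125 = -22.03125 dBV.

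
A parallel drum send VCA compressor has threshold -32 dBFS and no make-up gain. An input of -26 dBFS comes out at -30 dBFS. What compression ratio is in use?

3:1

Input overshoot = -26 − (-32) = 6 dB; output overshoot = -30 − (-32) = 2 dB.
Ratio = 6 / 2 = 3.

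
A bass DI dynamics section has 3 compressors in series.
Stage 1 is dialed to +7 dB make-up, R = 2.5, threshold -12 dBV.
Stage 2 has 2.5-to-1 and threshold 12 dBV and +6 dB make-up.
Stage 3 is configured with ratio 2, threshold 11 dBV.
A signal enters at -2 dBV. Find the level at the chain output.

5 dBV

Stage 1: -2 dBV is 10 dB over -12 dBV; at 2.5:1 that becomes 4 dB over, giving -8 dBV; +7 dB make-up → -1 dBV.
Stage 2: below threshold (-1 ≤ 12); passes unchanged; make-up brings it to 5 dBV.
Stage 3: 5 dBV is at or below the 11 dBV threshold — no compression; output 5 dBV.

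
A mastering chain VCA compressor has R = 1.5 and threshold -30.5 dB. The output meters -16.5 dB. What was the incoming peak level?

The compressed level sits -16.5 − (-30.5) = 14 dB over threshold.
Undo the ratio: input overshoot = 14 × 1.5 = 21 dB, giving input = -9.5 dB.

-9.5 dB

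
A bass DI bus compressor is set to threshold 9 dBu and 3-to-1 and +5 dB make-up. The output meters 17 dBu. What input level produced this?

18 dBu

Before make-up, the level was 17 − 5 = 12 dBu.
Post-compression overshoot = 12 − 9 = 3 dB.
Input overshoot = R × output overshoot = 9 dB → input = 9 + 9 = 18 dBu.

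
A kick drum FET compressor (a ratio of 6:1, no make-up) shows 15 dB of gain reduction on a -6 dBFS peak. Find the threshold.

-24 dBFS

Gain reduction = -6 − (-21) = 15 dB; output overshoot = GR / (R − 1) = 15 / 5 = 3 dB.
Threshold = output − output overshoot = -21 − 3 = -24 dBFS.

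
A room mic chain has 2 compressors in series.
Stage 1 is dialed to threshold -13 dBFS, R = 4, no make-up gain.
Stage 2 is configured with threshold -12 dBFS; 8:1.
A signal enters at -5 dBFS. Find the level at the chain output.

Stage 1: -5 dBFS is 8 dB over -13 dBFS; at 4:1 that becomes 2 dB over, giving -11 dBFS.
Stage 2: 1 dB above -12 dBFS, reduced 8:1 to 0.125 dB above → -11.875 dBFS.

-11.875 dBFS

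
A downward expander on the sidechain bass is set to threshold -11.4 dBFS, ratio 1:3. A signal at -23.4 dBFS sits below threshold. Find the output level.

-47.4 dBFS

The input is 12 dB below the -11.4 dBFS threshold.
A 1:3 expander multiplies undershoot by 3: 12 × 3 = 36 dB below threshold.
Output = -11.4 − 36 = -47.4 dBFS.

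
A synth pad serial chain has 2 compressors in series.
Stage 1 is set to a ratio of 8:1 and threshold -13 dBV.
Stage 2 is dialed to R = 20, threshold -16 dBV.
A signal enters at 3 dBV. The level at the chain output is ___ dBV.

-15.75 dBV

Stage 1: 3 dBV is 16 dB over -13 dBV; at 8:1 that becomes 2 dB over, giving -11 dBV.
Stage 2: overshoot 5 dB → 5/20 = 0.25 dB → -15.75 dBV.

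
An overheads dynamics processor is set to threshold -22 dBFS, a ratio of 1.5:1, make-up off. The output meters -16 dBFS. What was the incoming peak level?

-13 dBFS

The compressed level sits -16 − (-22) = 6 dB over threshold.
Input overshoot = R × output overshoot = 9 dB → input = -22 + 9 = -13 dBFS.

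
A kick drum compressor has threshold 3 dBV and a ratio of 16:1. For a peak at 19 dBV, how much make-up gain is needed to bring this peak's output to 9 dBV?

Without make-up, output = threshold + overshoot/16 = 3 + 1 = 4 dBV.
Gap to target: 5 dB.

5 dB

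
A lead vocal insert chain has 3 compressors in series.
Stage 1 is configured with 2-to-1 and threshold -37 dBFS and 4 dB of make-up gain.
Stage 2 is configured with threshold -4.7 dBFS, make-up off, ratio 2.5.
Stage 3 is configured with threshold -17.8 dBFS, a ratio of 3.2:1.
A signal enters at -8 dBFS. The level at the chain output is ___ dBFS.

-18.5 dBFS

Stage 1: -8 dBFS is 29 dB over -37 dBFS; at 2:1 that becomes 14.5 dB over, giving -22.5 dBFS; +4 dB make-up → -18.5 dBFS.
Stage 2: -18.5 dBFS ≤ -4.7 dBFS, so stage 2 doesn't engage; output -18.5 dBFS.
Stage 3: -18.5 dBFS ≤ -17.8 dBFS, so stage 3 doesn't engage; output -18.5 dBFS.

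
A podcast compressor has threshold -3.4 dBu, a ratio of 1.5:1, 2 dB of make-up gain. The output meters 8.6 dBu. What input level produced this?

Remove make-up: 8.6 − 2 = 6.6 dBu.
The compressed level sits 6.6 − (-3.4) = 10 dB over threshold.
Input overshoot = R × output overshoot = 15 dB → input = -3.4 + 15 = 11.6 dBu.

11.6 dBu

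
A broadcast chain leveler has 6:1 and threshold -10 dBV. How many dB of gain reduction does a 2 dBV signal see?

10 dB

2 dBV exceeds the threshold by 12 dB.
A 6:1 ratio leaves 2 dB of that excess.
So the signal is attenuated by 12 − 2 = 10 dB.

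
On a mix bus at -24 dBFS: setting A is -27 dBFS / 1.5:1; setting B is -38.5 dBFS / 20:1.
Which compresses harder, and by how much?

A: overshoot 3 dB → output overshoot 2 dB → GR 1 dB.
B: overshoot 14.5 dB → output overshoot 0.725 dB → GR 13.775 dB.
Difference: 12.775 dB in favour of B.

B, by 12.775 dB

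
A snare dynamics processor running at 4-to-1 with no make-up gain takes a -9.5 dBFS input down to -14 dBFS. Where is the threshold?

-15.5 dBFS

Input is 6 dB above T (since output overshoot × R = input overshoot: (-14 − T)·4 = -9.5 − T gives T = -15.5 dBFS).
Check: -15.5 + (-9.5 − (-15.5))/4 = -15.5 + 1.5 = -14 dBFS. ✓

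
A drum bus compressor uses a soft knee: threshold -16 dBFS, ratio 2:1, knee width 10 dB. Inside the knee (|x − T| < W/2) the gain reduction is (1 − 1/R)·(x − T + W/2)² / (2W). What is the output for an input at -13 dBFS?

-14.6 dBFS

x − T + W/2 = -13 − (-16) + 5 = 8.
GR = (1 − 1/2) × 8² / 20 = 0.5 × 64 / 20 = 1.6 dB.
Output = -13 − 1.6 = -14.6 dBFS.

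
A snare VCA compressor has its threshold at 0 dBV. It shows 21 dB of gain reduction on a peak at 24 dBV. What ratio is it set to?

Input overshoot = 24 − 0 = 24 dB.
Output overshoot = 24 − 21 = 3 dB.
Ratio = input overshoot / output overshoot = 24 / 3 = 8.

8:1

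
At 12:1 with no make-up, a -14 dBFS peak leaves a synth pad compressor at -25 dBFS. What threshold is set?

-26 dBFS

Let T be the threshold. Output overshoot = (input overshoot)/R, so -25 − T = (-14 − T)/12.
12·(-25 − T) = -14 − T → 11·T = -300 − (-14) = -286.
T = -286/11 = -26 dBFS.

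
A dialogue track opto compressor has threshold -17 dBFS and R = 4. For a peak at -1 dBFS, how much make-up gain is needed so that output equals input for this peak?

Without make-up, output = threshold + overshoot/4 = -17 + 4 = -13 dBFS.
Gap to target: 12 dB.

12 dB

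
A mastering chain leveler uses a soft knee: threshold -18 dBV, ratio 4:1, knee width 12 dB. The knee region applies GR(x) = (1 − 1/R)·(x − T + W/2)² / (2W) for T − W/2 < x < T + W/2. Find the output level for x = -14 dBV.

x − T + W/2 = -14 − (-18) + 6 = 10.
GR = (1 − 1/4) × 10² / 24 = 0.75 × 100 / 24 = 3.125 dB.
Output = -14 − 3.125 = -17.125 dBV.

-17.125 dBV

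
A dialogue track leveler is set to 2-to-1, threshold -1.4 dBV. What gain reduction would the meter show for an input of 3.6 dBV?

2.5 dB

The signal is 5 dB above threshold.
After 2:1 compression the overshoot becomes 5/2 = 2.5 dB.
GR = overshoot in − overshoot out = 5 − 2.5 = 2.5 dB.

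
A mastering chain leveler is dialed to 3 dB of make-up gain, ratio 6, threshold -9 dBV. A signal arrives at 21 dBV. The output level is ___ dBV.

Overshoot: 21 − (-9) = 30 dB.
The 30 dB excess becomes 5 dB after 6:1 reduction.
Output = -9 + 5 = -4 dBV; make-up adds 3 dB, giving -1 dBV.

-1 dBV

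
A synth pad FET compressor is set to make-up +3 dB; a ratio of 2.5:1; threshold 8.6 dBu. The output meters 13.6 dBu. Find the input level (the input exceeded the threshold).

Stripping the +3 dB make-up gives 10.6 dBu at the gain stage.
That's 2 dB above the 8.6 dBu threshold.
Input overshoot = R × output overshoot = 5 dB → input = 8.6 + 5 = 13.6 dBu.

13.6 dBu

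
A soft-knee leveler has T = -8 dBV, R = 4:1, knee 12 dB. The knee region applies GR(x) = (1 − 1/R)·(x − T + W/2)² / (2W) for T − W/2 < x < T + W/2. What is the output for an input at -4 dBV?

-7.125 dBV

x − T + W/2 = -4 − (-8) + 6 = 10.
GR = (1 − 1/4) × 10² / 24 = 0.75 × 100 / 24 = 3.125 dB.
Output = -4 − 3.125 = -7.125 dBV.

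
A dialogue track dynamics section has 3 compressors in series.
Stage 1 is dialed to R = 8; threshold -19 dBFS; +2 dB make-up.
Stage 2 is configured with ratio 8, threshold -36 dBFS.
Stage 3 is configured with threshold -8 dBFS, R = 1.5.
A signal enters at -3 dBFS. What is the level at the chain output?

-33.375 dBFS

Stage 1: overshoot 16 dB → 16/8 = 2 dB → -17 dBFS; +2 dB make-up → -15 dBFS.
Stage 2: -15 dBFS is 21 dB over -36 dBFS; at 8:1 that becomes 2.625 dB over, giving -33.375 dBFS.
Stage 3: below threshold (-33.375 ≤ -8); passes unchanged; output -33.375 dBFS.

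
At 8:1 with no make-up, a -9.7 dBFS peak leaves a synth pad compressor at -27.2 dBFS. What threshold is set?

Let T be the threshold. Output overshoot = (input overshoot)/R, so -27.2 − T = (-9.7 − T)/8.
8·(-27.2 − T) = -9.7 − T → 7·T = -217.6 − (-9.7) = -207.9.
T = -207.9/7 = -29.7 dBFS.

-29.7 dBFS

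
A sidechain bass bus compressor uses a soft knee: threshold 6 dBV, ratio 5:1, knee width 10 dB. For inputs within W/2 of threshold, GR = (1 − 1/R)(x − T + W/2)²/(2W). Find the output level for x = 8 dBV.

6.04 dBV

x − T + W/2 = 8 − 6 + 5 = 7.
GR = (1 − 1/5) × 7² / 20 = 0.8 × 49 / 20 = 1.96 dB.
Output = 8 − 1.96 = 6.04 dBV.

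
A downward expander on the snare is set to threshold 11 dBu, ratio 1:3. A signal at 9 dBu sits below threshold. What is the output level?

Undershoot = 11 − 9 = 2 dB.
At 1:3, that expands to 6 dB under threshold.
Output = 11 − 6 = 5 dBu.

5 dBu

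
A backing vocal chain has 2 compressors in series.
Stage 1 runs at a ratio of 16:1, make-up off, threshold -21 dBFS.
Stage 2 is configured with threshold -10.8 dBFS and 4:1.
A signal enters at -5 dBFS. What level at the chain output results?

Stage 1: -5 dBFS is 16 dB over -21 dBFS; at 16:1 that becomes 1 dB over, giving -20 dBFS.
Stage 2: -20 dBFS ≤ -10.8 dBFS, so stage 2 doesn't engage; output -20 dBFS.

-20 dBFS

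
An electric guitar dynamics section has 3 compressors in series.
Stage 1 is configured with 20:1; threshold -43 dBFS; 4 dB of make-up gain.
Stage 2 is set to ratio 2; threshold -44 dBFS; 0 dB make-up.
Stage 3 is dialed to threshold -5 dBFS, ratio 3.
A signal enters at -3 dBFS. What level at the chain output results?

-40.5 dBFS

Stage 1: 40 dB above -43 dBFS, reduced 20:1 to 2 dB above → -41 dBFS; +4 dB make-up → -37 dBFS.
Stage 2: overshoot 7 dB → 7/2 = 3.5 dB → -40.5 dBFS.
Stage 3: -40.5 dBFS is at or below the -5 dBFS threshold — no compression; output -40.5 dBFS.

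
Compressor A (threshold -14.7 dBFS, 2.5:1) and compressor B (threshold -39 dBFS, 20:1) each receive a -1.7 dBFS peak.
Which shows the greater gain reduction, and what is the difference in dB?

A: GR = 13 − 13/2.5 = 7.8 dB.
B: GR = 37.3 − 37.3/20 = 35.435 dB.
B applies 27.635 dB more gain reduction.

B, by 27.635 dB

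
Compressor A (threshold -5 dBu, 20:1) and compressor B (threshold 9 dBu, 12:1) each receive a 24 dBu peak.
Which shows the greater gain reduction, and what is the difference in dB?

A, by 13.8 dB

A: 29 dB over, compressed to 1.45 dB over, so 27.55 dB of GR.
B: 15 dB over, compressed to 1.25 dB over, so 13.75 dB of GR.
A reduces 13.8 dB more.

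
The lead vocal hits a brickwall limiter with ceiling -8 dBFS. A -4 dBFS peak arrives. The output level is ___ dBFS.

-8 dBFS

At ∞:1, everything above -8 dBFS is held at the ceiling.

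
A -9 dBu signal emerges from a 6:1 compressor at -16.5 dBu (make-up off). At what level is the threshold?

Gain reduction = -9 − (-16.5) = 7.5 dB; output overshoot = GR / (R − 1) = 7.5 / 5 = 1.5 dB.
Threshold = output − output overshoot = -16.5 − 1.5 = -18 dBu.

-18 dBu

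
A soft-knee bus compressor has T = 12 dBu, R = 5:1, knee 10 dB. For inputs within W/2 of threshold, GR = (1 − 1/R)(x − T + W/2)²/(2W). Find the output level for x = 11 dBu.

x − T + W/2 = 11 − 12 + 5 = 4.
GR = (1 − 1/5) × 4² / 20 = 0.8 × 16 / 20 = 0.64 dB.
Output = 11 − 0.64 = 10.36 dBu.

10.36 dBu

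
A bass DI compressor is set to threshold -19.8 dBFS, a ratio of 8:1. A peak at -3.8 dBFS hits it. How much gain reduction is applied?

The signal is 16 dB above threshold.
A 8:1 ratio leaves 2 dB of that excess.
So the signal is attenuated by 16 − 2 = 14 dB.

14 dB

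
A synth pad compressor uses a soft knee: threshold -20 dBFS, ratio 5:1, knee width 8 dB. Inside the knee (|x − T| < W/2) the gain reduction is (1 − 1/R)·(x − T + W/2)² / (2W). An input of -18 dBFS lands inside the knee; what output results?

x − T + W/2 = -18 − (-20) + 4 = 6.
GR = (1 − 1/5) × 6² / 16 = 0.8 × 36 / 16 = 1.8 dB.
Output = -18 − 1.8 = -19.8 dBFS.

-19.8 dBFS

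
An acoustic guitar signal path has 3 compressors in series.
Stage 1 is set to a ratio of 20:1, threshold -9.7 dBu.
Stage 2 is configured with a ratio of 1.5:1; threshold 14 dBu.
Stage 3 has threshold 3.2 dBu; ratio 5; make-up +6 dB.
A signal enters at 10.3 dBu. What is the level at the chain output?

-2.7 dBu

Stage 1: overshoot 20 dB → 20/20 = 1 dB → -8.7 dBu.
Stage 2: -8.7 dBu is at or below the 14 dBu threshold — no compression; output -8.7 dBu.
Stage 3: -8.7 dBu is at or below the 3.2 dBu threshold — no compression; make-up brings it to -2.7 dBu.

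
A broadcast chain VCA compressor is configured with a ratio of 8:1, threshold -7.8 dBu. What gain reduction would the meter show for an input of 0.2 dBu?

7 dB

Overshoot = 0.2 − (-7.8) = 8 dB.
A 8:1 ratio leaves 1 dB of that excess.
Gain reduction = 8 − 1 = 7 dB.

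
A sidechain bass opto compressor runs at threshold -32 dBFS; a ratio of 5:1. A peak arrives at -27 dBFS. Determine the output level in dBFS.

-31 dBFS

Overshoot: -27 − (-32) = 5 dB.
5:1 compression reduces that to 5/5 = 1 dB over.
That puts the output at -31 dBFS.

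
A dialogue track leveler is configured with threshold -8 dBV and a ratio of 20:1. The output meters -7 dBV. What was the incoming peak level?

The compressed level sits -7 − (-8) = 1 dB over threshold.
Input overshoot = R × output overshoot = 20 dB → input = -8 + 20 = 12 dBV.

12 dBV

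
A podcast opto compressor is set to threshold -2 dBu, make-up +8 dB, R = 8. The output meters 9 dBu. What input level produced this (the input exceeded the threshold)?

22 dBu

Before make-up, the level was 9 − 8 = 1 dBu.
Post-compression overshoot = 1 − (-2) = 3 dB.
Undo the ratio: input overshoot = 3 × 8 = 24 dB, giving input = 22 dBu.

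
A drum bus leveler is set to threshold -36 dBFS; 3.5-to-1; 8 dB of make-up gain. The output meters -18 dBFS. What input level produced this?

Remove make-up: -18 − 8 = -26 dBFS.
The compressed level sits -26 − (-36) = 10 dB over threshold.
Input overshoot = R × output overshoot = 35 dB → input = -36 + 35 = -1 dBFS.

-1 dBFS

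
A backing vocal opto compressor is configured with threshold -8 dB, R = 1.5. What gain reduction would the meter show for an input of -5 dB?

The signal is 3 dB above threshold.
A 1.5:1 ratio leaves 2 dB of that excess.
Gain reduction = 3 − 2 = 1 dB.

1 dB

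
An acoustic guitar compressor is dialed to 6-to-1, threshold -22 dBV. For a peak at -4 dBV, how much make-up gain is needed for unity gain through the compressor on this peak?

Without make-up, output = threshold + overshoot/6 = -22 + 3 = -19 dBV.
Gap to target: 15 dB.

15 dB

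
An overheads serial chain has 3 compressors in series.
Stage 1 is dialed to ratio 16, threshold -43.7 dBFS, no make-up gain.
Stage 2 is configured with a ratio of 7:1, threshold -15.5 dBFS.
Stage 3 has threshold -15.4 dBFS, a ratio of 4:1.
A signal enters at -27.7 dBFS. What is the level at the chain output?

-42.7 dBFS

Stage 1: -27.7 dBFS is 16 dB over -43.7 dBFS; at 16:1 that becomes 1 dB over, giving -42.7 dBFS.
Stage 2: -42.7 dBFS ≤ -15.5 dBFS, so stage 2 doesn't engage; output -42.7 dBFS.
Stage 3: -42.7 dBFS is at or below the -15.4 dBFS threshold — no compression; output -42.7 dBFS.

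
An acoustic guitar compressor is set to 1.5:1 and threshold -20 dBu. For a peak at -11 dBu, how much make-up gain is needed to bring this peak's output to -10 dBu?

4 dB

Without make-up, output = threshold + overshoot/1.5 = -20 + 6 = -14 dBu.
Gap to target: 4 dB.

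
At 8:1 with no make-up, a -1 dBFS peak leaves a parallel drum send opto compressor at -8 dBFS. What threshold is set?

-9 dBFS

Let T be the threshold. Output overshoot = (input overshoot)/R, so -8 − T = (-1 − T)/8.
8·(-8 − T) = -1 − T → 7·T = -64 − (-1) = -63.
T = -63/7 = -9 dBFS.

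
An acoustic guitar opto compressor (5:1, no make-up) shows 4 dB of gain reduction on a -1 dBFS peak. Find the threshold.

Let T be the threshold. Output overshoot = (input overshoot)/R, so -5 − T = (-1 − T)/5.
5·(-5 − T) = -1 − T → 4·T = -25 − (-1) = -24.
T = -24/4 = -6 dBFS.

-6 dBFS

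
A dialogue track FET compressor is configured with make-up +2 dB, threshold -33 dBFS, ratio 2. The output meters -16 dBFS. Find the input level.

Stripping the +2 dB make-up gives -18 dBFS at the gain stage.
The compressed level sits -18 − (-33) = 15 dB over threshold.
Undo the ratio: input overshoot = 15 × 2 = 30 dB, giving input = -3 dBFS.

-3 dBFS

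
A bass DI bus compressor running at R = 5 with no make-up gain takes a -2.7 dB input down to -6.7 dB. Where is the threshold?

-7.7 dB

Let T be the threshold. Output overshoot = (input overshoot)/R, so -6.7 − T = (-2.7 − T)/5.
5·(-6.7 − T) = -2.7 − T → 4·T = -33.5 − (-2.7) = -30.8.
T = -30.8/4 = -7.7 dB.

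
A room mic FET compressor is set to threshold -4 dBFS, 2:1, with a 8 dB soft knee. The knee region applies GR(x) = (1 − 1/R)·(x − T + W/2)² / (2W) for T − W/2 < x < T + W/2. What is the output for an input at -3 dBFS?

x − T + W/2 = -3 − (-4) + 4 = 5.
GR = (1 − 1/2) × 5² / 16 = 0.5 × 25 / 16 = 0.78125 dB.
Output = -3 − 0.78125 = -3.78125 dBFS.

-3.78125 dBFS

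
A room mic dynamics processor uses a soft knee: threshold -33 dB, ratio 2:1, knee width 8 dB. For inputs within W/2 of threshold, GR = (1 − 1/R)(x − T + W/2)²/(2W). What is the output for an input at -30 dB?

-31.53125 dB

x − T + W/2 = -30 − (-33) + 4 = 7.
GR = (1 − 1/2) × 7² / 16 = 0.5 × 49 / 16 = 1.53125 dB.
Output = -30 − 1.53125 = -31.53125 dB.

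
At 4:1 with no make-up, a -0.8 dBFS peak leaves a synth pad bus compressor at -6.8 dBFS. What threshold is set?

-8.8 dBFS

Input is 8 dB above T (since output overshoot × R = input overshoot: (-6.8 − T)·4 = -0.8 − T gives T = -8.8 dBFS).
Check: -8.8 + (-0.8 − (-8.8))/4 = -8.8 + 2 = -6.8 dBFS. ✓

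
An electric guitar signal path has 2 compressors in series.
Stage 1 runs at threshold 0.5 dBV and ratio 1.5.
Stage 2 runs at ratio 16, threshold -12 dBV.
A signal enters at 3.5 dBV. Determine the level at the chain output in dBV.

Stage 1: 3 dB above 0.5 dBV, reduced 1.5:1 to 2 dB above → 2.5 dBV.
Stage 2: 2.5 dBV is 14.5 dB over -12 dBV; at 16:1 that becomes 0.90625 dB over, giving -11.09375 dBV.

-11.09375 dBV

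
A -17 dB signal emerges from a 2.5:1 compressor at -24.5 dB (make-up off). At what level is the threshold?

Gain reduction = -17 − (-24.5) = 7.5 dB; output overshoot = GR / (R − 1) = 7.5 / 1.5 = 5 dB.
Threshold = output − output overshoot = -24.5 − 5 = -29.5 dB.

-29.5 dB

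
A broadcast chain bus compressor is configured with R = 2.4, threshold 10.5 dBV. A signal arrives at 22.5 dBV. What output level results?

15.5 dBV

22.5 dBV sits 12 dB over threshold.
At 2.4:1 the overshoot is divided by 2.4, leaving 5 dB above threshold.
So the level is 10.5 + 5 = 15.5 dBV.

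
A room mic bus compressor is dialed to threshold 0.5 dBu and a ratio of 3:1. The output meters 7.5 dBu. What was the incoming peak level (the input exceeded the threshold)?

Post-compression overshoot = 7.5 − 0.5 = 7 dB.
Input overshoot = R × output overshoot = 21 dB → input = 0.5 + 21 = 21.5 dBu.

21.5 dBu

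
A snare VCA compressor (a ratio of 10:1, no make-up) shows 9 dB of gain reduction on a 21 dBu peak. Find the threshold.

Input is 10 dB above T (since output overshoot × R = input overshoot: (12 − T)·10 = 21 − T gives T = 11 dBu).
Check: 11 + (21 − 11)/10 = 11 + 1 = 12 dBu. ✓

11 dBu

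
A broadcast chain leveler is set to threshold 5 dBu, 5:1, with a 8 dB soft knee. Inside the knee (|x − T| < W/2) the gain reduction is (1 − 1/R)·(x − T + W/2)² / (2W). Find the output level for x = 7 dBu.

5.2 dBu

x − T + W/2 = 7 − 5 + 4 = 6.
GR = (1 − 1/5) × 6² / 16 = 0.8 × 36 / 16 = 1.8 dB.
Output = 7 − 1.8 = 5.2 dBu.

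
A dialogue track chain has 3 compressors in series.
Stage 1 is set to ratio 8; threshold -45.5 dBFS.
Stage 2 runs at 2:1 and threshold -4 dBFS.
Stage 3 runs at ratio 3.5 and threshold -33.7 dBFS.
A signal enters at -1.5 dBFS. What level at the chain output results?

-40 dBFS

Stage 1: overshoot 44 dB → 44/8 = 5.5 dB → -40 dBFS.
Stage 2: below threshold (-40 ≤ -4); passes unchanged; output -40 dBFS.
Stage 3: -40 dBFS is at or below the -33.7 dBFS threshold — no compression; output -40 dBFS.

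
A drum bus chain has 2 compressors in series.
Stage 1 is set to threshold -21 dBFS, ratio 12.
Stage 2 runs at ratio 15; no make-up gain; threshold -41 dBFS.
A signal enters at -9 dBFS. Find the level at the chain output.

Stage 1: 12 dB above -21 dBFS, reduced 12:1 to 1 dB above → -20 dBFS.
Stage 2: overshoot 21 dB → 21/15 = 1.4 dB → -39.6 dBFS.

-39.6 dBFS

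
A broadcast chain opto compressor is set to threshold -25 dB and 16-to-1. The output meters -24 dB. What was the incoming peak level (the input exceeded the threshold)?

The compressed level sits -24 − (-25) = 1 dB over threshold.
Before 16:1 compression the overshoot was 1 × 16 = 16 dB, so input = -25 + 16 = -9 dB.

-9 dB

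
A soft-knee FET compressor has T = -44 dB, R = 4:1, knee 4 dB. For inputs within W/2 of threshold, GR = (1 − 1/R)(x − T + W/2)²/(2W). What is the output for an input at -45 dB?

-45.09375 dB

x − T + W/2 = -45 − (-44) + 2 = 1.
GR = (1 − 1/4) × 1² / 8 = 0.75 × 1 / 8 = 0.09375 dB.
Output = -45 − 0.09375 = -45.09375 dB.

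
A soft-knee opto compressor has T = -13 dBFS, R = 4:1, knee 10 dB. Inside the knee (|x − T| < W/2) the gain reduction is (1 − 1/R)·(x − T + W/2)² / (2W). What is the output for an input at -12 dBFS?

-13.35 dBFS

x − T + W/2 = -12 − (-13) + 5 = 6.
GR = (1 − 1/4) × 6² / 20 = 0.75 × 36 / 20 = 1.35 dB.
Output = -12 − 1.35 = -13.35 dBFS.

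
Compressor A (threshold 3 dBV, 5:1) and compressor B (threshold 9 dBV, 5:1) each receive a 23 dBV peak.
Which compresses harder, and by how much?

A, by 4.8 dB

A: 20 dB over, compressed to 4 dB over, so 16 dB of GR.
B: 14 dB over, compressed to 2.8 dB over, so 11.2 dB of GR.
A reduces 4.8 dB more.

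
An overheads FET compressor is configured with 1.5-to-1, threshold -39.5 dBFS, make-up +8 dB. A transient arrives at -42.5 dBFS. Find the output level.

-34.5 dBFS

-42.5 dBFS is 3 dB below the -39.5 dBFS threshold, so no gain reduction is applied.
Make-up gain adds 8 dB: -42.5 + 8 = -34.5 dBFS.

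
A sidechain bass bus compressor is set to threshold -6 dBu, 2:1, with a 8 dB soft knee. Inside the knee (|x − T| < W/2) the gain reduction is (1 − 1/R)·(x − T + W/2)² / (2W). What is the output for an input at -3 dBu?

x − T + W/2 = -3 − (-6) + 4 = 7.
GR = (1 − 1/2) × 7² / 16 = 0.5 × 49 / 16 = 1.53125 dB.
Output = -3 − 1.53125 = -4.53125 dBu.

-4.53125 dBu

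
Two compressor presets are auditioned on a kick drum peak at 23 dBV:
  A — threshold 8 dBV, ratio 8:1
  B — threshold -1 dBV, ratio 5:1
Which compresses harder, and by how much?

B, by 6.075 dB

A: 15 dB over, compressed to 1.875 dB over, so 13.125 dB of GR.
B: 24 dB over, compressed to 4.8 dB over, so 19.2 dB of GR.
Difference: 6.075 dB in favour of B.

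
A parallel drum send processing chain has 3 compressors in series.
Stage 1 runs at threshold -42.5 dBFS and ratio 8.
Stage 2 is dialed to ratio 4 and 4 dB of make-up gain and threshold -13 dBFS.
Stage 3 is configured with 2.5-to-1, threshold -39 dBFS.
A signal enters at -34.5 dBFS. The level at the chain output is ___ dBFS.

-38.4 dBFS

Stage 1: -34.5 dBFS is 8 dB over -42.5 dBFS; at 8:1 that becomes 1 dB over, giving -41.5 dBFS.
Stage 2: -41.5 dBFS is at or below the -13 dBFS threshold — no compression; make-up brings it to -37.5 dBFS.
Stage 3: overshoot 1.5 dB → 1.5/2.5 = 0.6 dB → -38.4 dBFS.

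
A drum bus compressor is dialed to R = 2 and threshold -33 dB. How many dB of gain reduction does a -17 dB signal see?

8 dB

The signal is 16 dB above threshold.
At 2:1, output sits 16/2 = 8 dB above threshold.
So the signal is attenuated by 16 − 8 = 8 dB.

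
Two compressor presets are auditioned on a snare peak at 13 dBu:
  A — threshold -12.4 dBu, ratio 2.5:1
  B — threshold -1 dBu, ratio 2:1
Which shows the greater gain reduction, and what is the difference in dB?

A, by 8.24 dB

A: overshoot 25.4 dB → output overshoot 10.16 dB → GR 15.24 dB.
B: overshoot 14 dB → output overshoot 7 dB → GR 7 dB.
A reduces 8.24 dB more.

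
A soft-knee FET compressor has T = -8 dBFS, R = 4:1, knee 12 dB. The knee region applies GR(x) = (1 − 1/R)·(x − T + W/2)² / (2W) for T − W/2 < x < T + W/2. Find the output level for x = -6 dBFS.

-8 dBFS

x − T + W/2 = -6 − (-8) + 6 = 8.
GR = (1 − 1/4) × 8² / 24 = 0.75 × 64 / 24 = 2 dB.
Output = -6 − 2 = -8 dBFS.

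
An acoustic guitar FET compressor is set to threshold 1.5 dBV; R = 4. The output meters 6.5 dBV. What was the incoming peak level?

21.5 dBV

That's 5 dB above the 1.5 dBV threshold.
Before 4:1 compression the overshoot was 5 × 4 = 20 dB, so input = 1.5 + 20 = 21.5 dBV.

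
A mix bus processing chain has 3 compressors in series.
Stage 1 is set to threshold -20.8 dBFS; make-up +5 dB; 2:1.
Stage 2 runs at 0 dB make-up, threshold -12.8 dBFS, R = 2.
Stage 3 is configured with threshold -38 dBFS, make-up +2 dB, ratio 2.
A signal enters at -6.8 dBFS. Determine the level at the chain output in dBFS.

-22.4 dBFS

Stage 1: 14 dB above -20.8 dBFS, reduced 2:1 to 7 dB above → -13.8 dBFS; +5 dB make-up → -8.8 dBFS.
Stage 2: 4 dB above -12.8 dBFS, reduced 2:1 to 2 dB above → -10.8 dBFS.
Stage 3: 27.2 dB above -38 dBFS, reduced 2:1 to 13.6 dB above → -24.4 dBFS; +2 dB make-up → -22.4 dBFS.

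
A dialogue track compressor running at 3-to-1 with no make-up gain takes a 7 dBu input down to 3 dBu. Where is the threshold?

Let T be the threshold. Output overshoot = (input overshoot)/R, so 3 − T = (7 − T)/3.
3·(3 − T) = 7 − T → 2·T = 9 − 7 = 2.
T = 2/2 = 1 dBu.

1 dBu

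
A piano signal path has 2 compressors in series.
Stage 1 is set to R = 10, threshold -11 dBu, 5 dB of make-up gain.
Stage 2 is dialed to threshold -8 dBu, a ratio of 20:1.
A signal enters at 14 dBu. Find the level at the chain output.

-7.775 dBu

Stage 1: 25 dB above -11 dBu, reduced 10:1 to 2.5 dB above → -8.5 dBu; +5 dB make-up → -3.5 dBu.
Stage 2: 4.5 dB above -8 dBu, reduced 20:1 to 0.225 dB above → -7.775 dBu.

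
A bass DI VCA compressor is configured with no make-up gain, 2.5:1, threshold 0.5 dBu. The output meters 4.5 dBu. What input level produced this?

10.5 dBu

Post-compression overshoot = 4.5 − 0.5 = 4 dB.
Undo the ratio: input overshoot = 4 × 2.5 = 10 dB, giving input = 10.5 dBu.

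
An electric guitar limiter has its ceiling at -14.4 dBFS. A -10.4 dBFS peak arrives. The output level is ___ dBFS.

At ∞:1, everything above -14.4 dBFS is held at the ceiling.

-14.4 dBFS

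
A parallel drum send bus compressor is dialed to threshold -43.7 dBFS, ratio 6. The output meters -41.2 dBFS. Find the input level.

-28.7 dBFS

That's 2.5 dB above the -43.7 dBFS threshold.
Undo the ratio: input overshoot = 2.5 × 6 = 15 dB, giving input = -28.7 dBFS.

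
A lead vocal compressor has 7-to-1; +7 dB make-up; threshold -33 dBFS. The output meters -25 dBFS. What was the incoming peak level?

Remove make-up: -25 − 7 = -32 dBFS.
That's 1 dB above the -33 dBFS threshold.
Undo the ratio: input overshoot = 1 × 7 = 7 dB, giving input = -26 dBFS.

-26 dBFS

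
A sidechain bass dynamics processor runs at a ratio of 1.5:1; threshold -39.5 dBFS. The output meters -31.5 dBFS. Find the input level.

-27.5 dBFS

That's 8 dB above the -39.5 dBFS threshold.
Undo the ratio: input overshoot = 8 × 1.5 = 12 dB, giving input = -27.5 dBFS.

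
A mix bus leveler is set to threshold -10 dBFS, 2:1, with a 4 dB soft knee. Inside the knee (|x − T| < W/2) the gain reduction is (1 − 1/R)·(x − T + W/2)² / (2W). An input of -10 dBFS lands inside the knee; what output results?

-10.25 dBFS

x − T + W/2 = -10 − (-10) + 2 = 2.
GR = (1 − 1/2) × 2² / 8 = 0.5 × 4 / 8 = 0.25 dB.
Output = -10 − 0.25 = -10.25 dBFS.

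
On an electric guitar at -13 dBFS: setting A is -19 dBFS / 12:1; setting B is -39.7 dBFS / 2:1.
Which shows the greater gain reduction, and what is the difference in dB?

B, by 7.85 dB

A: overshoot 6 dB → output overshoot 0.5 dB → GR 5.5 dB.
B: overshoot 26.7 dB → output overshoot 13.35 dB → GR 13.35 dB.
Difference: 7.85 dB in favour of B.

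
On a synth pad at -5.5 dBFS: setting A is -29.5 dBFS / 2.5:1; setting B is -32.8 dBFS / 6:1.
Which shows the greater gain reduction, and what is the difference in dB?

A: GR = 24 − 24/2.5 = 14.4 dB.
B: GR = 27.3 − 27.3/6 = 22.75 dB.
B reduces 8.35 dB more.

B, by 8.35 dB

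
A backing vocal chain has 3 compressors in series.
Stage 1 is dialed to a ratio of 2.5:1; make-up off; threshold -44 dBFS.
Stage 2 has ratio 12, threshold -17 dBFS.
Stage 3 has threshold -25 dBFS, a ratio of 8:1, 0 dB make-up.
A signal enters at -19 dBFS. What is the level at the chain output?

-34 dBFS

Stage 1: -19 dBFS is 25 dB over -44 dBFS; at 2.5:1 that becomes 10 dB over, giving -34 dBFS.
Stage 2: -34 dBFS ≤ -17 dBFS, so stage 2 doesn't engage; output -34 dBFS.
Stage 3: below threshold (-34 ≤ -25); passes unchanged; output -34 dBFS.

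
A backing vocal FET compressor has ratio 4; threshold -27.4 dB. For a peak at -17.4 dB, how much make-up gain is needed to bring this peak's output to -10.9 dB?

Without make-up, output = threshold + overshoot/4 = -27.4 + 2.5 = -24.9 dB.
Gap to target: 14 dB.

14 dB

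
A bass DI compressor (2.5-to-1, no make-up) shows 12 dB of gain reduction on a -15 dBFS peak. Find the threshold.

Let T be the threshold. Output overshoot = (input overshoot)/R, so -27 − T = (-15 − T)/2.5.
2.5·(-27 − T) = -15 − T → 1.5·T = -67.5 − (-15) = -52.5.
T = -52.5/1.5 = -35 dBFS.

-35 dBFS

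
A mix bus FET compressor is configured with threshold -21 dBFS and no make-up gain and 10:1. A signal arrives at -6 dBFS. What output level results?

-19.5 dBFS

-6 dBFS sits 15 dB over threshold.
The 15 dB excess becomes 1.5 dB after 10:1 reduction.
That puts the output at -19.5 dBFS.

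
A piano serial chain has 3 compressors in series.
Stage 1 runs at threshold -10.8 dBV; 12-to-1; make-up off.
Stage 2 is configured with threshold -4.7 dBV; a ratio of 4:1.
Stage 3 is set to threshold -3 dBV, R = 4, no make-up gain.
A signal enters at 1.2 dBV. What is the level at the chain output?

-9.8 dBV

Stage 1: 1.2 dBV is 12 dB over -10.8 dBV; at 12:1 that becomes 1 dB over, giving -9.8 dBV.
Stage 2: -9.8 dBV ≤ -4.7 dBV, so stage 2 doesn't engage; output -9.8 dBV.
Stage 3: -9.8 dBV is at or below the -3 dBV threshold — no compression; output -9.8 dBV.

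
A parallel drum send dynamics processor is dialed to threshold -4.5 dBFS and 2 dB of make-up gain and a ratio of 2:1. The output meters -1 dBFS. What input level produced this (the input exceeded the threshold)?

-1.5 dBFS

Remove make-up: -1 − 2 = -3 dBFS.
That's 1.5 dB above the -4.5 dBFS threshold.
Undo the ratio: input overshoot = 1.5 × 2 = 3 dB, giving input = -1.5 dBFS.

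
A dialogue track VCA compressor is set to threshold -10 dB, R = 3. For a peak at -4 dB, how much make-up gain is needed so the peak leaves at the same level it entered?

Overshoot 6 dB → 6/3 = 2 dB after compression, so the compressed level is -10 + 2 = -8 dB.
Make-up = target − compressed = -4 − (-8) = 4 dB.

4 dB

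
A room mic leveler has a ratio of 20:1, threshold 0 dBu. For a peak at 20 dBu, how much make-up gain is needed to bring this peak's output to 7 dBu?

6 dB

Overshoot 20 dB → 20/20 = 1 dB after compression, so the compressed level is 0 + 1 = 1 dBu.
Make-up = target − compressed = 7 − 1 = 6 dB.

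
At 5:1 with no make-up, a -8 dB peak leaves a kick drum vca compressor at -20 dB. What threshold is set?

-23 dB

Gain reduction = -8 − (-20) = 12 dB; output overshoot = GR / (R − 1) = 12 / 4 = 3 dB.
Threshold = output − output overshoot = -20 − 3 = -23 dB.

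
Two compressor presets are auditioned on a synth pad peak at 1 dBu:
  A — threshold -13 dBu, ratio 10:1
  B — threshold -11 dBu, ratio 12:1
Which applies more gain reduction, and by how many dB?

A, by 1.6 dB

A: GR = 14 − 14/10 = 12.6 dB.
B: GR = 12 − 12/12 = 11 dB.
A applies 1.6 dB more gain reduction.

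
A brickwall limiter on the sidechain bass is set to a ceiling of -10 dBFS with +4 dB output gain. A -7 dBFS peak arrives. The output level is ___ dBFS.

-6 dBFS

A brickwall limiter is an ∞:1 compressor: any input above the ceiling is clamped to -10 dBFS.
Output gain then adds 4 dB: -10 + 4 = -6 dBFS.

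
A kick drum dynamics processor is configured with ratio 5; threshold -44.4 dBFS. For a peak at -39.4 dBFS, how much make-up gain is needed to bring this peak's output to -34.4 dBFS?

9 dB

The peak compresses to -44.4 + 5/5 = -43.4 dBFS.
To reach -34.4 dBFS requires -34.4 − (-43.4) = 9 dB of make-up.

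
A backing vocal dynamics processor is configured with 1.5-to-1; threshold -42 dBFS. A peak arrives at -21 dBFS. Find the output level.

The input is 21 dB above the -42 dBFS threshold.
The 21 dB excess becomes 14 dB after 1.5:1 reduction.
So the level is -42 + 14 = -28 dBFS.

-28 dBFS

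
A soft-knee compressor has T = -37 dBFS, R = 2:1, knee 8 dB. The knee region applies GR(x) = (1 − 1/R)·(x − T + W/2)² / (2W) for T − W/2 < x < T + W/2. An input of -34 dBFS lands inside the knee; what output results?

-35.53125 dBFS

x − T + W/2 = -34 − (-37) + 4 = 7.
GR = (1 − 1/2) × 7² / 16 = 0.5 × 49 / 16 = 1.53125 dB.
Output = -34 − 1.53125 = -35.53125 dBFS.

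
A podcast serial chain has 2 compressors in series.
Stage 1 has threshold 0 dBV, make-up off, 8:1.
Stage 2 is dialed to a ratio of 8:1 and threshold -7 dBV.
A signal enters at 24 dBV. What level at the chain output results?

-5.75 dBV

Stage 1: 24 dB above 0 dBV, reduced 8:1 to 3 dB above → 3 dBV.
Stage 2: 10 dB above -7 dBV, reduced 8:1 to 1.25 dB above → -5.75 dBV.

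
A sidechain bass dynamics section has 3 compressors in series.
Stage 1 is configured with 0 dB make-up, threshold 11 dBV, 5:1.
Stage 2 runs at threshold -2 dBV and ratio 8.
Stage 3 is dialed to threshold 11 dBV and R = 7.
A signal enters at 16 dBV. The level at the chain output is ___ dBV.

-0.25 dBV

Stage 1: 5 dB above 11 dBV, reduced 5:1 to 1 dB above → 12 dBV.
Stage 2: 12 dBV is 14 dB over -2 dBV; at 8:1 that becomes 1.75 dB over, giving -0.25 dBV.
Stage 3: -0.25 dBV ≤ 11 dBV, so stage 3 doesn't engage; output -0.25 dBV.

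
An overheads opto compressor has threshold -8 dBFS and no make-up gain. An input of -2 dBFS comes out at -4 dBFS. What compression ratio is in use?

1.5:1

Input overshoot = -2 − (-8) = 6 dB; output overshoot = -4 − (-8) = 4 dB.
Ratio = 6 / 4 = 1.5.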